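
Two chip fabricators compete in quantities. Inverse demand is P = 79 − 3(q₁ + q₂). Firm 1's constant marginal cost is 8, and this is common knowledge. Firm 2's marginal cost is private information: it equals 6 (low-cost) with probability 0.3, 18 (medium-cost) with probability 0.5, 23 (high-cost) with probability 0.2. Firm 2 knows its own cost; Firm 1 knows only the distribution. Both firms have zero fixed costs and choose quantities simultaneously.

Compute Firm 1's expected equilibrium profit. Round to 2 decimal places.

227.65

Firm 2 with cost c maximizes (79 − 3(q₁+q₂) − c)·q₂, giving q₂(c) = (79 − c − 3q₁)/6.
E[c₂] = 0.3·6 + 0.5·18 + 0.2·23 = 15.4
Firm 1's FOC against E[q₂] yields q₁ = (79 − 2·8 + E[c₂])/9 = (79 − 16 + 15.4)/9 = 8.71111.
E[P] = 79 − 3·(q₁ + E[q₂]) = 34.1333; Firm 1's expected profit = (E[P] − 8)·q₁ = (34.1333 − 8)·8.71111 = 227.65.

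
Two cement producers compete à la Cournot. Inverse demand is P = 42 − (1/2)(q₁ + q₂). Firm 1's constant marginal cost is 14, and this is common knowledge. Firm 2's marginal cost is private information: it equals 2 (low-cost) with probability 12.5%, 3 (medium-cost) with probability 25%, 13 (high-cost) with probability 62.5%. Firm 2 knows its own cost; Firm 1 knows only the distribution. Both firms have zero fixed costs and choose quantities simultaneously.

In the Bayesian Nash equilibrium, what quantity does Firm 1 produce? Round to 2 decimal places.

15.42

Type-c best response for Firm 2: q₂(c) = (42 − c) − q₁/2.
Firm 1 maximizes expected profit; its first-order condition is 42 − q₁ − (1/2)E[q₂] − 14 = 0.
Substituting E[q₂] and solving: E[c₂] = 9.125, so q₁ = (42 − 2·14 + 9.125)/(3/2) = 15.4167.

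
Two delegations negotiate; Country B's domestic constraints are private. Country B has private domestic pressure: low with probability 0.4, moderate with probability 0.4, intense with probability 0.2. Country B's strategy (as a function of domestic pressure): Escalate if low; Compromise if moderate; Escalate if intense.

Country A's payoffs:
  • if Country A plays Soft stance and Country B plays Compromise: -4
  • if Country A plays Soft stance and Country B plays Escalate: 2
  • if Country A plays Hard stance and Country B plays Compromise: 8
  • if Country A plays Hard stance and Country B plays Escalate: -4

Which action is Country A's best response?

E[Soft stance] = 0.4·(2) + 0.4·(-4) + 0.2·(2) = -0.4
E[Hard stance] = 0.4·(-4) + 0.4·(8) + 0.2·(-4) = 0.8
Best response: Hard stance (0.8 is the largest).

Hard stance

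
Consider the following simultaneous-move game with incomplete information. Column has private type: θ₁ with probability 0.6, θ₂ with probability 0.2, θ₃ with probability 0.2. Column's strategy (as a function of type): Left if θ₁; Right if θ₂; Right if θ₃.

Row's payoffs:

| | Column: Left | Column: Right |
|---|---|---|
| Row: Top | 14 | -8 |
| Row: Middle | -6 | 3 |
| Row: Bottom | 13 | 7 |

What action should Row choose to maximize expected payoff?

Bottom

E[Top] = 0.6·(14) + 0.2·(-8) + 0.2·(-8) = 5.2
E[Middle] = 0.6·(-6) + 0.2·(3) + 0.2·(3) = -2.4
E[Bottom] = 0.6·(13) + 0.2·(7) + 0.2·(7) = 10.6
Best response: Bottom (10.6 is the largest).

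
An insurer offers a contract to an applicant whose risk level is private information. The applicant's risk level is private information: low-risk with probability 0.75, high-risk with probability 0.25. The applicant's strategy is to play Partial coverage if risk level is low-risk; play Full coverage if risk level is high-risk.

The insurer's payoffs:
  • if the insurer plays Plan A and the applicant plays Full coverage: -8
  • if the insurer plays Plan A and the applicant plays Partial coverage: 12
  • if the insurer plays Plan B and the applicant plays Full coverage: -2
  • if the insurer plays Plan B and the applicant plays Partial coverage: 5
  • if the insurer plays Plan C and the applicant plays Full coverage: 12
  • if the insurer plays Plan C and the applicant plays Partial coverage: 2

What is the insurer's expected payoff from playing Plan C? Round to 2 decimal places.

E[Plan C] = 0.75·2 + 0.25·12 = 1.5 + 3 = 4.5

4.50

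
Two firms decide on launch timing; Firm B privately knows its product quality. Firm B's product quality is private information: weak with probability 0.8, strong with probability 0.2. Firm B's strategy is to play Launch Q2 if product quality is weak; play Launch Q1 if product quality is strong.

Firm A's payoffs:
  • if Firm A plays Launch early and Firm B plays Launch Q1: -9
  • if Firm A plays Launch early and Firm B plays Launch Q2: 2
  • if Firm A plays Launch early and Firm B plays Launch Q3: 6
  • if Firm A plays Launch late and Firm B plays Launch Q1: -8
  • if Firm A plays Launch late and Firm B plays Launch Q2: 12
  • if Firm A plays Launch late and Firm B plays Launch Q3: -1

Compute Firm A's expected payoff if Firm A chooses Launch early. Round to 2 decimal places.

E[Launch early] = 0.8·2 + 0.2·(-9) = 1.6 + (-1.8) = -0.2

-0.20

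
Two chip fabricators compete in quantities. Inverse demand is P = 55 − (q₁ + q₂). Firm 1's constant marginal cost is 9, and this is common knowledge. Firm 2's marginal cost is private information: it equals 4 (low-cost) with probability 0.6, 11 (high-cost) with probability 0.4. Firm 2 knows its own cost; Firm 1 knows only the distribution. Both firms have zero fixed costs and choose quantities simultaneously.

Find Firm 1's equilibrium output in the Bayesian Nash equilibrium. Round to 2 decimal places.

14.60

Type-c best response for Firm 2: q₂(c) = (55 − c)/2 − q₁/2.
Firm 1 maximizes expected profit; its first-order condition is 55 − 2q₁ − E[q₂] − 9 = 0.
Substituting E[q₂] and solving: E[c₂] = 6.8, so q₁ = (55 − 2·9 + 6.8)/3 = 14.6.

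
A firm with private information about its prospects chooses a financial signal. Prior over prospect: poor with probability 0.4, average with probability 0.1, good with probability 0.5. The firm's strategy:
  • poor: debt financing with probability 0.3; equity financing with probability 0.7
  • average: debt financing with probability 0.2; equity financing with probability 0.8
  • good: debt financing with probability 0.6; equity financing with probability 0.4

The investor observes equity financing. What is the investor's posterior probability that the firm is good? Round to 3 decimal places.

P(equity financing) = 0.4·0.7 + 0.1·0.8 + 0.5·0.4 = 0.56
P(good | equity financing) = (0.5·0.4) / 0.56 = 0.2 / 0.56 = 0.357143

0.357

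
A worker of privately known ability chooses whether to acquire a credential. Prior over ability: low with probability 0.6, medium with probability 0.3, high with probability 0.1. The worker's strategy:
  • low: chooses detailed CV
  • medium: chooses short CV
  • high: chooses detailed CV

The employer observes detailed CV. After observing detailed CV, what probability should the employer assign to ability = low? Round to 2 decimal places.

P(detailed CV) = 0.6·1 + 0.3·0 + 0.1·1 = 0.7
P(low | detailed CV) = (0.6·1) / 0.7 = 0.6 / 0.7 = 0.857143

0.86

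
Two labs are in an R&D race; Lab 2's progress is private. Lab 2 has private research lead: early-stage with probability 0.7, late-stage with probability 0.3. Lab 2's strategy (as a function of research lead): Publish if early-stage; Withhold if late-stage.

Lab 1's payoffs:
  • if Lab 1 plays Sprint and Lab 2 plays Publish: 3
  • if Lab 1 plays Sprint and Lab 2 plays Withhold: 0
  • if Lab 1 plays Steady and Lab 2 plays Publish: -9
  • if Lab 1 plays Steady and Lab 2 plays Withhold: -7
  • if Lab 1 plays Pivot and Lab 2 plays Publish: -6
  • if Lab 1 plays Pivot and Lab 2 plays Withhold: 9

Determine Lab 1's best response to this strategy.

Sprint

Compute Lab 1's expected payoff for each action, taking the expectation over Lab 2's type.
E[Sprint] = 0.7·(3) + 0.3·(0) = 2.1
E[Steady] = 0.7·(-9) + 0.3·(-7) = -8.4
E[Pivot] = 0.7·(-6) + 0.3·(9) = -1.5
Best response: Sprint (2.1 is the largest).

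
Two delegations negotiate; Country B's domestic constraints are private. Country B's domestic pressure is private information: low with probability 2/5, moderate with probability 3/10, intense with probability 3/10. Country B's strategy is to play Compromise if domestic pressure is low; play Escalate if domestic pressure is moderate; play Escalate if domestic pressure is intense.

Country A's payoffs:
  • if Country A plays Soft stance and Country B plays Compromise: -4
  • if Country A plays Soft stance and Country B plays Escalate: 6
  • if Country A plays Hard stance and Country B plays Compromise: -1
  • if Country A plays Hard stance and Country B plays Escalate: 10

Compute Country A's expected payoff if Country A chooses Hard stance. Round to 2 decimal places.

5.60

E[Hard stance] = 2/5·(-1) + 3/10·10 + 3/10·10 = (-2/5) + 3 + 3 = 28/5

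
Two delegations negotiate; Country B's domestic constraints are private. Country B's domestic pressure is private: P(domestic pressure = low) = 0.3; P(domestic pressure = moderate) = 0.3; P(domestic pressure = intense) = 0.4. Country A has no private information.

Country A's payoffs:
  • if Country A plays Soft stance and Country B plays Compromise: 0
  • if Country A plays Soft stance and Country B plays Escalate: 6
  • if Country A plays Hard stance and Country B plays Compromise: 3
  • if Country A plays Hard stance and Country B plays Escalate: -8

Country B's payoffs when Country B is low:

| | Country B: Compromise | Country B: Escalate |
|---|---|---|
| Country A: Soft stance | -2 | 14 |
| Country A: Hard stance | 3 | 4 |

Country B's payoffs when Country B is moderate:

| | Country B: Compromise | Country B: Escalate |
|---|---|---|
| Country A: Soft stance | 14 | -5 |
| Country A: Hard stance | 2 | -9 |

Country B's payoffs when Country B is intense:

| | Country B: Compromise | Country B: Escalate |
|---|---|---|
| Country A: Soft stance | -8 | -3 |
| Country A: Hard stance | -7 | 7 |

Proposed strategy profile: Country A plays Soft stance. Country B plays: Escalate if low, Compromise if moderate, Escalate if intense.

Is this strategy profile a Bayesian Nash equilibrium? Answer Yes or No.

Country A plays Soft stance: E[Soft stance] = 0.3·(6) + 0.3·(0) + 0.4·(6) = 4.2; E[Hard stance] = -4.7. Best-responding. ✓
Country B (domestic pressure low), facing Soft stance: Compromise gives -2, Escalate gives 14. Proposed Escalate is best. ✓
Country B (domestic pressure moderate), facing Soft stance: Compromise gives 14, Escalate gives -5. Proposed Compromise is best. ✓
Country B (domestic pressure intense), facing Soft stance: Compromise gives -8, Escalate gives -3. Proposed Escalate is best. ✓

Yes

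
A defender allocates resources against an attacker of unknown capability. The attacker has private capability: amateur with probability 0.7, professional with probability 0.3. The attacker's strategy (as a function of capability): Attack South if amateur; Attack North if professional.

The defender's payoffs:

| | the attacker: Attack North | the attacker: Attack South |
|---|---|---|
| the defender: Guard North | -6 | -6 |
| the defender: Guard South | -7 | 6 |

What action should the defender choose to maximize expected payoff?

Guard South

E[Guard North] = 0.7·(-6) + 0.3·(-6) = -6
E[Guard South] = 0.7·(6) + 0.3·(-7) = 2.1
Best response: Guard South (2.1 is the largest).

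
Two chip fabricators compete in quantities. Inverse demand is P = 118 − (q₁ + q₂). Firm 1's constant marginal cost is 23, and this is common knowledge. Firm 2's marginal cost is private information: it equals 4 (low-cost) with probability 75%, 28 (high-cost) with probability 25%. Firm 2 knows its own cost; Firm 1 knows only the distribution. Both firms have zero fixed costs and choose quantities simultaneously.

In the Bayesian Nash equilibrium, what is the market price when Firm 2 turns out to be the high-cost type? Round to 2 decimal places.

59.33

Type-c best response for Firm 2: q₂(c) = (118 − c)/2 − q₁/2.
Firm 1 maximizes expected profit; its first-order condition is 118 − 2q₁ − E[q₂] − 23 = 0.
Substituting E[q₂] and solving: E[c₂] = 10, so q₁ = (118 − 2·23 + 10)/3 = 27.3333.
q₂(high-cost) = 31.3333, so P = 118 − (27.3333 + 31.3333) = 59.3333.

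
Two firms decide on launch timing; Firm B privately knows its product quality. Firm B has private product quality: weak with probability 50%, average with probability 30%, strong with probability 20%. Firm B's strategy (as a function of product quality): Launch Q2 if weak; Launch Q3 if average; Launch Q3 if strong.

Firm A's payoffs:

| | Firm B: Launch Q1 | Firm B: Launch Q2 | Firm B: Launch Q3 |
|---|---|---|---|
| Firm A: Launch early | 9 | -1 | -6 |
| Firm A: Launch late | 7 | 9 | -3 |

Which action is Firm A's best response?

Compute Firm A's expected payoff for each action, taking the expectation over Firm B's type.
E[Launch early] = 0.5·(-1) + 0.3·(-6) + 0.2·(-6) = -3.5
E[Launch late] = 0.5·(9) + 0.3·(-3) + 0.2·(-3) = 3
Best response: Launch late (3 is the largest).

Launch late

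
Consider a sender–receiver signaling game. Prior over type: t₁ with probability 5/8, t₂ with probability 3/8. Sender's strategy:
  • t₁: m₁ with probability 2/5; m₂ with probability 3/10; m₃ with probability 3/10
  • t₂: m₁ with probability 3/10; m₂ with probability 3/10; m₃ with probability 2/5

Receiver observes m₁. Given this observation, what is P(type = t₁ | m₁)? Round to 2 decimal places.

Apply Bayes' rule using the sender's strategy as the likelihood.
P(m₁) = (5/8)·(2/5) + (3/8)·(3/10) = 29/80
P(t₁ | m₁) = ((5/8)·(2/5)) / (29/80) = (1/4) / (29/80) = 20/29

0.69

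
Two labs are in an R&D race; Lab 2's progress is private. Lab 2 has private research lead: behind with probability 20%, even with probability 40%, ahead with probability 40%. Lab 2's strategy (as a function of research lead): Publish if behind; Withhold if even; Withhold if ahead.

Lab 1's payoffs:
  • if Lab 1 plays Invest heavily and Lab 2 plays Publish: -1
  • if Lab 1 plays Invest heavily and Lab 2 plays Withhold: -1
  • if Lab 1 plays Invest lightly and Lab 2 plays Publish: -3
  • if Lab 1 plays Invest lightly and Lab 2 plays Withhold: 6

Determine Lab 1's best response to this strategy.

Invest lightly

E[Invest heavily] = 0.2·(-1) + 0.4·(-1) + 0.4·(-1) = -1
E[Invest lightly] = 0.2·(-3) + 0.4·(6) + 0.4·(6) = 4.2
Best response: Invest lightly (4.2 is the largest).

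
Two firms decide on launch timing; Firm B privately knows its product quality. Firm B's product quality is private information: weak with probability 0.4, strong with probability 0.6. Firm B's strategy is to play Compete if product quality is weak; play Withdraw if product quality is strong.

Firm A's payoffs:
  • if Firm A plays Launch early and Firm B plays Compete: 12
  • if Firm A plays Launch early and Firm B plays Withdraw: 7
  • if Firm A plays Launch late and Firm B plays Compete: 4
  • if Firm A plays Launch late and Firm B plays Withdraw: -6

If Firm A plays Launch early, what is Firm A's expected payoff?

E[Launch early] = 0.4·12 + 0.6·7 = 4.8 + 4.2 = 9

9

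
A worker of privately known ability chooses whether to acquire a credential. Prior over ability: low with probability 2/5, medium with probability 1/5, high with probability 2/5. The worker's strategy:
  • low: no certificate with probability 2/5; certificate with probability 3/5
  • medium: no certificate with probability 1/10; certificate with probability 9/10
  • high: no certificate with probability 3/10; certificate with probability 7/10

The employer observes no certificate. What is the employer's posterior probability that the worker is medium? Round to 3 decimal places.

0.067

P(no certificate) = (2/5)·(2/5) + (1/5)·(1/10) + (2/5)·(3/10) = 3/10
P(medium | no certificate) = ((1/5)·(1/10)) / (3/10) = (1/50) / (3/10) = 1/15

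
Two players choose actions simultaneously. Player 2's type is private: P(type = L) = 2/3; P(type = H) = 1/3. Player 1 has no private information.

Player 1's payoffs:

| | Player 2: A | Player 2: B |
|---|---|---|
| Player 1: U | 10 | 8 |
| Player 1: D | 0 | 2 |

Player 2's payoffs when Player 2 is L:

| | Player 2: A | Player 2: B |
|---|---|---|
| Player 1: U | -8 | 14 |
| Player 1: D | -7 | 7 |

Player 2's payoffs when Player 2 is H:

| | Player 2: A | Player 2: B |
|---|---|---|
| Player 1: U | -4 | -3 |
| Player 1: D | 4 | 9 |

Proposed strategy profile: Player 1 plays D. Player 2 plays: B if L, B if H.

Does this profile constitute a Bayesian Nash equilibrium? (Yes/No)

No

A profile is a BNE iff every type of every player is best-responding given beliefs about the other side.
Player 1 plays D: E[D] = 2/3·(2) + 1/3·(2) = 2; E[U] = 8. Not best-responding. ✗
Player 2 (type L), facing D: A gives -7, B gives 7. Proposed B is best. ✓
Player 2 (type H), facing D: A gives 4, B gives 9. Proposed B is best. ✓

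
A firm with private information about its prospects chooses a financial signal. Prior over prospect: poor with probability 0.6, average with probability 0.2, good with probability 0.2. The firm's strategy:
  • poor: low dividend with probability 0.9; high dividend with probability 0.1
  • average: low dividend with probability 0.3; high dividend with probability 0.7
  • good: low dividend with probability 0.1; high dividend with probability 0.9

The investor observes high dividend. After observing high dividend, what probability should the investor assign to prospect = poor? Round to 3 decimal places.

P(high dividend) = 0.6·0.1 + 0.2·0.7 + 0.2·0.9 = 0.38
P(poor | high dividend) = (0.6·0.1) / 0.38 = 0.06 / 0.38 = 0.157895

0.158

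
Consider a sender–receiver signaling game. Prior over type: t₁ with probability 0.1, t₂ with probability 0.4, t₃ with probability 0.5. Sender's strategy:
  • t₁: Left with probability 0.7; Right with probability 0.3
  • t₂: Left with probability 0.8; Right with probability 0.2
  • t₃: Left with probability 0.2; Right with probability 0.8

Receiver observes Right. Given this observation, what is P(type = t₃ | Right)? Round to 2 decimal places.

P(Right) = 0.1·0.3 + 0.4·0.2 + 0.5·0.8 = 0.51
P(t₃ | Right) = (0.5·0.8) / 0.51 = 0.4 / 0.51 = 0.784314

0.78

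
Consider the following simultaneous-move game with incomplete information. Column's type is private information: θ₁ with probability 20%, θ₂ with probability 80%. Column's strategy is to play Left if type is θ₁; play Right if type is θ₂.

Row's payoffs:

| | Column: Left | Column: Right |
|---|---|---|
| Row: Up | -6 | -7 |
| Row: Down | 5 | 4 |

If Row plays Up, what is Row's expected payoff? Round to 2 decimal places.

-6.80

Take the expectation over Column's type, weighting each type's action by its prior probability.
E[Up] = 0.2·(-6) + 0.8·(-7) = (-1.2) + (-5.6) = -6.8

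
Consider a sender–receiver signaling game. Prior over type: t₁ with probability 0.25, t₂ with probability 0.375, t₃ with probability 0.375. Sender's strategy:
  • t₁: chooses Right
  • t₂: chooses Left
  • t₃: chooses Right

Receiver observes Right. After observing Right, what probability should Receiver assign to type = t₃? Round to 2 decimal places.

Apply Bayes' rule using the sender's strategy as the likelihood.
P(Right) = 0.25·1 + 0.375·0 + 0.375·1 = 0.625
P(t₃ | Right) = (0.375·1) / 0.625 = 0.375 / 0.625 = 0.6

0.60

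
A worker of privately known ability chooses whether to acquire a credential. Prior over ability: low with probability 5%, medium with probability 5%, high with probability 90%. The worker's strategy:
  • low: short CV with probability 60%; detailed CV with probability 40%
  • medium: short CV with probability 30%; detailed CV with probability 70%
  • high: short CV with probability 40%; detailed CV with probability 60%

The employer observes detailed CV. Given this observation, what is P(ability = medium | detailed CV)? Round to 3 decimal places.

0.059

Apply Bayes' rule using the sender's strategy as the likelihood.
P(detailed CV) = 0.05·0.4 + 0.05·0.7 + 0.9·0.6 = 0.595
P(medium | detailed CV) = (0.05·0.7) / 0.595 = 0.035 / 0.595 = 0.0588235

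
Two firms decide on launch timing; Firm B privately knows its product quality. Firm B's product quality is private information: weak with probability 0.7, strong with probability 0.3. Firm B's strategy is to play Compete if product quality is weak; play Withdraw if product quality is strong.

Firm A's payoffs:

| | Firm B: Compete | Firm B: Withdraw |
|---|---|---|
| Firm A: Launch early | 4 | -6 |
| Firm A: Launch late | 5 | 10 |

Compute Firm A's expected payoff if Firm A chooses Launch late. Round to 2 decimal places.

E[Launch late] = 0.7·5 + 0.3·10 = 3.5 + 3 = 6.5

6.50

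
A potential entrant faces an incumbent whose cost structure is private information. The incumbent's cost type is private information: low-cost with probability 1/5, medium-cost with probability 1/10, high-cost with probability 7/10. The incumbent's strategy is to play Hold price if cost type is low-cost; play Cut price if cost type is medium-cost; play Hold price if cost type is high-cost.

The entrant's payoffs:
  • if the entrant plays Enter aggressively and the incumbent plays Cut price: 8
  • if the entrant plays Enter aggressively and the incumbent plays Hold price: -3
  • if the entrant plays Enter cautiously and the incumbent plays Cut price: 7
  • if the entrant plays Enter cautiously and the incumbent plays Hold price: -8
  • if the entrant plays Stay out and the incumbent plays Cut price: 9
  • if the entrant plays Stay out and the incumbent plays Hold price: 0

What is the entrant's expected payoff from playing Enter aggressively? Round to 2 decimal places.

E[Enter aggressively] = 1/5·(-3) + 1/10·8 + 7/10·(-3) = (-3/5) + 4/5 + (-21/10) = -19/10

-1.90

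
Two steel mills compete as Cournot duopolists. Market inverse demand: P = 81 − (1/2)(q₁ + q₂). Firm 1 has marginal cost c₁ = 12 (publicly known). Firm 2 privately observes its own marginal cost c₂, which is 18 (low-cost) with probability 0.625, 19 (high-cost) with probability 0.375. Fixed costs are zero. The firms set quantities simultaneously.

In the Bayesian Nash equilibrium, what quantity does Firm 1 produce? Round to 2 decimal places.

Firm 2 with cost c maximizes (81 − (1/2)(q₁+q₂) − c)·q₂, giving q₂(c) = (81 − c − (1/2)q₁).
E[c₂] = 0.625·18 + 0.375·19 = 18.375
Firm 1's FOC against E[q₂] yields q₁ = (81 − 2·12 + E[c₂])/(3/2) = (81 − 24 + 18.375)/(3/2) = 50.25.

50.25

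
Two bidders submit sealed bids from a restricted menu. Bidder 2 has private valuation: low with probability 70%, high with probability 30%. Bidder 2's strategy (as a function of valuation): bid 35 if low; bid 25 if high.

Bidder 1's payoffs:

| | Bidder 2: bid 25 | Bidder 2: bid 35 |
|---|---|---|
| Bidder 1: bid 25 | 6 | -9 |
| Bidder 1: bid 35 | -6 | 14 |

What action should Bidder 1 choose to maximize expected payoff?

Compute Bidder 1's expected payoff for each action, taking the expectation over Bidder 2's type.
E[bid 25] = 0.7·(-9) + 0.3·(6) = -4.5
E[bid 35] = 0.7·(14) + 0.3·(-6) = 8
Best response: bid 35 (8 is the largest).

bid 35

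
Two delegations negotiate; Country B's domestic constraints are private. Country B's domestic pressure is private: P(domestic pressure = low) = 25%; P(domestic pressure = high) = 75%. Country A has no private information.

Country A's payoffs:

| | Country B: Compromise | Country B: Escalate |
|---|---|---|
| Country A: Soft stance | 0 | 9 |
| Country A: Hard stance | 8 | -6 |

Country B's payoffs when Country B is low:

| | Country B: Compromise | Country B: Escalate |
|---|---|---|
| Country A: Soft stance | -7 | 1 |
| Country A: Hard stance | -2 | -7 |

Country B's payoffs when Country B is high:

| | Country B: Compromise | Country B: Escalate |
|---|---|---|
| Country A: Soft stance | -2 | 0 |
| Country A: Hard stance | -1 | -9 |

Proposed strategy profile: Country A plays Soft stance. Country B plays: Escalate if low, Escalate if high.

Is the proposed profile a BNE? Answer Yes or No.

Yes

A profile is a BNE iff every type of every player is best-responding given beliefs about the other side.
Country A plays Soft stance: E[Soft stance] = 0.25·(9) + 0.75·(9) = 9; E[Hard stance] = -6. Best-responding. ✓
Country B (domestic pressure low), facing Soft stance: Compromise gives -7, Escalate gives 1. Proposed Escalate is best. ✓
Country B (domestic pressure high), facing Soft stance: Compromise gives -2, Escalate gives 0. Proposed Escalate is best. ✓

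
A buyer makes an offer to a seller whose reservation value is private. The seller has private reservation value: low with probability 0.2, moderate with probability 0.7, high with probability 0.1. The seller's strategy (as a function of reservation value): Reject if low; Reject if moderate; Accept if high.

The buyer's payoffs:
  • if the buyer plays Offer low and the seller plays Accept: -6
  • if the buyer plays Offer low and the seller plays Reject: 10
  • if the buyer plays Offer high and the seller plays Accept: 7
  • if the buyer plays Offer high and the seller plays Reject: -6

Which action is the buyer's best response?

Compute the buyer's expected payoff for each action, taking the expectation over the seller's type.
E[Offer low] = 0.2·(10) + 0.7·(10) + 0.1·(-6) = 8.4
E[Offer high] = 0.2·(-6) + 0.7·(-6) + 0.1·(7) = -4.7
Best response: Offer low (8.4 is the largest).

Offer low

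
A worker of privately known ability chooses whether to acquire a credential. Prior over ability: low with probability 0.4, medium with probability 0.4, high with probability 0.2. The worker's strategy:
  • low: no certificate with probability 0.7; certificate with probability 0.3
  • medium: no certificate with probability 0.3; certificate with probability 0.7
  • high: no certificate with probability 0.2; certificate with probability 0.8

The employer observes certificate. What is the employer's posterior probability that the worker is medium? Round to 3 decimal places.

0.500

Apply Bayes' rule using the sender's strategy as the likelihood.
P(certificate) = 0.4·0.3 + 0.4·0.7 + 0.2·0.8 = 0.56
P(medium | certificate) = (0.4·0.7) / 0.56 = 0.28 / 0.56 = 0.5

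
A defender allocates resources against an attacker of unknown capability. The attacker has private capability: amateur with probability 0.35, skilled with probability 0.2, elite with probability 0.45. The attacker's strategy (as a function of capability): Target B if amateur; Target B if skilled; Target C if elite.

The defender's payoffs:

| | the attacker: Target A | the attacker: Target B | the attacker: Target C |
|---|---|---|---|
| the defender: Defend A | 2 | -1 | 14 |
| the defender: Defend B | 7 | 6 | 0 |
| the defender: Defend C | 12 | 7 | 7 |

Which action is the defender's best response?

Defend C

E[Defend A] = 0.35·(-1) + 0.2·(-1) + 0.45·(14) = 5.75
E[Defend B] = 0.35·(6) + 0.2·(6) + 0.45·(0) = 3.3
E[Defend C] = 0.35·(7) + 0.2·(7) + 0.45·(7) = 7
Best response: Defend C (7 is the largest).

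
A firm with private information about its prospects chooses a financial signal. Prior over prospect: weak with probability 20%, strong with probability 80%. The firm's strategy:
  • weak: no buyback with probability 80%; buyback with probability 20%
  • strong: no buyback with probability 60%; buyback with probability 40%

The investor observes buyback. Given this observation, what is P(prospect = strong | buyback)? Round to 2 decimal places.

0.89

P(buyback) = 0.2·0.2 + 0.8·0.4 = 0.36
P(strong | buyback) = (0.8·0.4) / 0.36 = 0.32 / 0.36 = 0.888889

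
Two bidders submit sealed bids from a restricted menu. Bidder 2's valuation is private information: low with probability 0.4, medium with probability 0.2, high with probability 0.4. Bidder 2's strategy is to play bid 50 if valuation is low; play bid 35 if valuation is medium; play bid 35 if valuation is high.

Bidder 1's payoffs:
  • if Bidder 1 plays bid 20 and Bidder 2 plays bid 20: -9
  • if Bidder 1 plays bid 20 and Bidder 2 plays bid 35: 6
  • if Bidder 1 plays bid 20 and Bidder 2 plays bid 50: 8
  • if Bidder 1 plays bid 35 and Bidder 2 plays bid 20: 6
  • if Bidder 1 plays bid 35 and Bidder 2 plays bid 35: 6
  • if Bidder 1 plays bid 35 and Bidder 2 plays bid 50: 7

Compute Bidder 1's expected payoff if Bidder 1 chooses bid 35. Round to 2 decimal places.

6.40

Take the expectation over Bidder 2's valuation, weighting each type's action by its prior probability.
E[bid 35] = 0.4·7 + 0.2·6 + 0.4·6 = 2.8 + 1.2 + 2.4 = 6.4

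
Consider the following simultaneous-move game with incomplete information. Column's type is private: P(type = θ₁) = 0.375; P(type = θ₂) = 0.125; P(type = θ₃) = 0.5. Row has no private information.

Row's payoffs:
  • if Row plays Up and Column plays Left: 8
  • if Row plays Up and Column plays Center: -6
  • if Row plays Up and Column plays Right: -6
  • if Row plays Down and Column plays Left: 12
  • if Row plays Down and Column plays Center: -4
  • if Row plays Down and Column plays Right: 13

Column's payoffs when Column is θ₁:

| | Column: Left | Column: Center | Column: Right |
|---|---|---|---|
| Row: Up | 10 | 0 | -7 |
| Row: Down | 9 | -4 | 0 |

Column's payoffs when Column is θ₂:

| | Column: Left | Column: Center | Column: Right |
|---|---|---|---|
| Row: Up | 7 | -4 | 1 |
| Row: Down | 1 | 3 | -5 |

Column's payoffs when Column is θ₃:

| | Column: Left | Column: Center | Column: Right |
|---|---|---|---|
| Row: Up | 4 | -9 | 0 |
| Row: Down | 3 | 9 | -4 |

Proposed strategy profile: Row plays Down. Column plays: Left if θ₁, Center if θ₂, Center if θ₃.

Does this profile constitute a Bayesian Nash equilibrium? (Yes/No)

Yes

Row plays Down: E[Down] = 0.375·(12) + 0.125·(-4) + 0.5·(-4) = 2; E[Up] = -0.75. Best-responding. ✓
Column (type θ₁), facing Down: Left gives 9, Center gives -4, Right gives 0. Proposed Left is best. ✓
Column (type θ₂), facing Down: Left gives 1, Center gives 3, Right gives -5. Proposed Center is best. ✓
Column (type θ₃), facing Down: Left gives 3, Center gives 9, Right gives -4. Proposed Center is best. ✓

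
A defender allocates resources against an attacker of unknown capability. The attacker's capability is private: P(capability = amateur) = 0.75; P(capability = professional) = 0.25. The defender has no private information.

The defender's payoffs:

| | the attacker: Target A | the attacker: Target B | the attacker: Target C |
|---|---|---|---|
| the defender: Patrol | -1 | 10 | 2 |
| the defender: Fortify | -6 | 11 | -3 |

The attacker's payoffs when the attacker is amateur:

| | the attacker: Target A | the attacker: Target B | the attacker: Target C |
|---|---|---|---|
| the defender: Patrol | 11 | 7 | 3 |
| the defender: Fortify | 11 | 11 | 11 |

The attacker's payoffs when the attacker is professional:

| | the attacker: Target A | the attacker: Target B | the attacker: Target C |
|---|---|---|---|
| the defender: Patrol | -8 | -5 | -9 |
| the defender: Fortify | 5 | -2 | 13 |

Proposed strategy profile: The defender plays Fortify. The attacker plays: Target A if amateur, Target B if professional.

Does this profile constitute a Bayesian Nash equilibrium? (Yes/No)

No

A profile is a BNE iff every type of every player is best-responding given beliefs about the other side.
The defender plays Fortify: E[Fortify] = 0.75·(-6) + 0.25·(11) = -1.75; E[Patrol] = 1.75. Not best-responding. ✗
The attacker (capability amateur), facing Fortify: Target A gives 11, Target B gives 11, Target C gives 11. Proposed Target A is best. ✓
The attacker (capability professional), facing Fortify: Target A gives 5, Target B gives -2, Target C gives 13. Proposed Target B is not best — profitable deviation exists. ✗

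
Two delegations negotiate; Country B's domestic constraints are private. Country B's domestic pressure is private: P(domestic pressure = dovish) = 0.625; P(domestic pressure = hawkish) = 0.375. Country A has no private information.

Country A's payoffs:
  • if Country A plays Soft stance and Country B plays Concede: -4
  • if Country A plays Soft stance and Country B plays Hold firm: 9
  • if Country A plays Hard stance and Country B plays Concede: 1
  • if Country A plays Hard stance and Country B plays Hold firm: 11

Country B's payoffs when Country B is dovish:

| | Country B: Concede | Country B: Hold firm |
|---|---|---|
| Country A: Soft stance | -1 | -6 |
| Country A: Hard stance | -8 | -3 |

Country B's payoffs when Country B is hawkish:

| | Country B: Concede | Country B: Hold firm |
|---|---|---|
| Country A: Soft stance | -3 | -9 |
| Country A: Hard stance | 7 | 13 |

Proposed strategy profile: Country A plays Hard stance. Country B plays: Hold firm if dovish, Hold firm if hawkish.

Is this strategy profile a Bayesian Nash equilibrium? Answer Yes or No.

A profile is a BNE iff every type of every player is best-responding given beliefs about the other side.
Country A plays Hard stance: E[Hard stance] = 0.625·(11) + 0.375·(11) = 11; E[Soft stance] = 9. Best-responding. ✓
Country B (domestic pressure dovish), facing Hard stance: Concede gives -8, Hold firm gives -3. Proposed Hold firm is best. ✓
Country B (domestic pressure hawkish), facing Hard stance: Concede gives 7, Hold firm gives 13. Proposed Hold firm is best. ✓

Yes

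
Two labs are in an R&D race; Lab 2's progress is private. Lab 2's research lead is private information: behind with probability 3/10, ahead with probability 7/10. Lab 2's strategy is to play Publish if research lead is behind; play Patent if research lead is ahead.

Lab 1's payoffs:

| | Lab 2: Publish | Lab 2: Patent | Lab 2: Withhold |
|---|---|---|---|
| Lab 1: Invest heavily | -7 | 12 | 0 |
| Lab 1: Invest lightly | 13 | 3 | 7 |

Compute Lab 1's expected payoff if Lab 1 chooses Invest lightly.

6

E[Invest lightly] = 3/10·13 + 7/10·3 = 39/10 + 21/10 = 6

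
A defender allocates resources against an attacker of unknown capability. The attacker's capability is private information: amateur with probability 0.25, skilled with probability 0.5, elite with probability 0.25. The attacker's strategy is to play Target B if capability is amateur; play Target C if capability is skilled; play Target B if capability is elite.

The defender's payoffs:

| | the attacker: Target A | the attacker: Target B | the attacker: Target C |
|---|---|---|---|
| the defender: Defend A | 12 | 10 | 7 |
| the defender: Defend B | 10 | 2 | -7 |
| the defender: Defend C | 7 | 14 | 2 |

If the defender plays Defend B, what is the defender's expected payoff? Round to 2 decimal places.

Take the expectation over the attacker's capability, weighting each type's action by its prior probability.
E[Defend B] = 0.25·2 + 0.5·(-7) + 0.25·2 = 0.5 + (-3.5) + 0.5 = -2.5

-2.50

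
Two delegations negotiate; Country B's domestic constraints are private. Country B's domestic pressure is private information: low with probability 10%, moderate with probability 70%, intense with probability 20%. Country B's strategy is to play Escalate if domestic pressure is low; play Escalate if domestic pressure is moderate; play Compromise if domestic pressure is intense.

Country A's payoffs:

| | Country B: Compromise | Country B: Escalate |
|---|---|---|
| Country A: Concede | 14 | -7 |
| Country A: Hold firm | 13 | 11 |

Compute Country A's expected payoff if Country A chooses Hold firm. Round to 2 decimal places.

11.40

E[Hold firm] = 0.1·11 + 0.7·11 + 0.2·13 = 1.1 + 7.7 + 2.6 = 11.4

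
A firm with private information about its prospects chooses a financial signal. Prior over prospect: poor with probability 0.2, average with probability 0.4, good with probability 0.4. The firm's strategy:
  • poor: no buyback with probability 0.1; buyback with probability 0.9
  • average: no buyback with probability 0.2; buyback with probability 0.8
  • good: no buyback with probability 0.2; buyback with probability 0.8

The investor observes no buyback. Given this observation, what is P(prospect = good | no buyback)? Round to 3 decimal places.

P(no buyback) = 0.2·0.1 + 0.4·0.2 + 0.4·0.2 = 0.18
P(good | no buyback) = (0.4·0.2) / 0.18 = 0.08 / 0.18 = 0.444444

0.444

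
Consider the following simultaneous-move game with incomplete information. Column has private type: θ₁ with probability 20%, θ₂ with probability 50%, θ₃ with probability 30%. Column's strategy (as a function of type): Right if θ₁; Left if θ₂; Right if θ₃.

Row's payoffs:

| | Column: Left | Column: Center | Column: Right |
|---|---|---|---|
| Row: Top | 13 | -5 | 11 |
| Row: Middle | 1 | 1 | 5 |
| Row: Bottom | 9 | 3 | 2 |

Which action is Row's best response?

E[Top] = 0.2·(11) + 0.5·(13) + 0.3·(11) = 12
E[Middle] = 0.2·(5) + 0.5·(1) + 0.3·(5) = 3
E[Bottom] = 0.2·(2) + 0.5·(9) + 0.3·(2) = 5.5
Best response: Top (12 is the largest).

Top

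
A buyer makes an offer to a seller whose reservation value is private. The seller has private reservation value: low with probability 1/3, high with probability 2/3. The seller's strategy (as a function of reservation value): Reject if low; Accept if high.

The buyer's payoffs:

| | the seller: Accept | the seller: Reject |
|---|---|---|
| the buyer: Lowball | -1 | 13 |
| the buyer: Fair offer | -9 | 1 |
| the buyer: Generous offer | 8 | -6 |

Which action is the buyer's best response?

Lowball

Compute the buyer's expected payoff for each action, taking the expectation over the seller's type.
E[Lowball] = 1/3·(13) + 2/3·(-1) = 11/3
E[Fair offer] = 1/3·(1) + 2/3·(-9) = -17/3
E[Generous offer] = 1/3·(-6) + 2/3·(8) = 10/3
Best response: Lowball (11/3 is the largest).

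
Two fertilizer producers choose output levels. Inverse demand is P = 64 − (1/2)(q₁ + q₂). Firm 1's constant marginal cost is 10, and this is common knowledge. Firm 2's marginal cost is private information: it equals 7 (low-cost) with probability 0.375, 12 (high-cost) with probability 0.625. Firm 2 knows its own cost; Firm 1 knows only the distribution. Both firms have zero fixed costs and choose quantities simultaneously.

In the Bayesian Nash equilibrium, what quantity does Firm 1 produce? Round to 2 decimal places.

Type-c best response for Firm 2: q₂(c) = (64 − c) − q₁/2.
Firm 1 maximizes expected profit; its first-order condition is 64 − q₁ − (1/2)E[q₂] − 10 = 0.
Substituting E[q₂] and solving: E[c₂] = 10.125, so q₁ = (64 − 2·10 + 10.125)/(3/2) = 36.0833.

36.08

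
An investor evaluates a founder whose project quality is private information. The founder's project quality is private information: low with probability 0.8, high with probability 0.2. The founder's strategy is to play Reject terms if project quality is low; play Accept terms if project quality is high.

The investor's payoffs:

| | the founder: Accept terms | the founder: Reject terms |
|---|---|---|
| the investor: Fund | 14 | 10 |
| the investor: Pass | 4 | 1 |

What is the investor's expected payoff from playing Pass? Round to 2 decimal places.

1.60

E[Pass] = 0.8·1 + 0.2·4 = 0.8 + 0.8 = 1.6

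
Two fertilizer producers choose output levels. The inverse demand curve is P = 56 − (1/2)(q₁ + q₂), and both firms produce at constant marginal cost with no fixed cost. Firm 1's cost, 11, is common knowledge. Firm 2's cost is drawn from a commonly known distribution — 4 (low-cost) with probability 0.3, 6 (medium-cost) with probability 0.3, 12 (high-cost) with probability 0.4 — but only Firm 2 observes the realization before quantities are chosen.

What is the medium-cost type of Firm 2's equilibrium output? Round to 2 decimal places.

36.07

Each type of Firm 2 best-responds to q₁; Firm 1 best-responds to the expected q₂ over Firm 2's types.
Firm 2 with cost c maximizes (56 − (1/2)(q₁+q₂) − c)·q₂, giving q₂(c) = (56 − c − (1/2)q₁).
E[c₂] = 0.3·4 + 0.3·6 + 0.4·12 = 7.8
Firm 1's FOC against E[q₂] yields q₁ = (56 − 2·11 + E[c₂])/(3/2) = (56 − 22 + 7.8)/(3/2) = 27.8667.
q₂(medium-cost) = (56 − 6 − (1/2)·27.8667) = 36.0667.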